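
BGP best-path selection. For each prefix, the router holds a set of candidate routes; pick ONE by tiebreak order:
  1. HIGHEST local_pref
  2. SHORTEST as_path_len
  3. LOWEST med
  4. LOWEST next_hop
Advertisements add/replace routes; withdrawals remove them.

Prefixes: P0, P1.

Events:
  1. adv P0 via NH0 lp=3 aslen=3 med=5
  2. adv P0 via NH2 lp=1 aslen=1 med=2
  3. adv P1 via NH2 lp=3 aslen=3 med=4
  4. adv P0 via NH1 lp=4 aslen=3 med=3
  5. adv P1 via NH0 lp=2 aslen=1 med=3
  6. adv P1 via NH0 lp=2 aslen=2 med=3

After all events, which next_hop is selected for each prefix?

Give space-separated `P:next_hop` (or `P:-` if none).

Op 1: best P0=NH0 P1=-
Op 2: best P0=NH0 P1=-
Op 3: best P0=NH0 P1=NH2
Op 4: best P0=NH1 P1=NH2
Op 5: best P0=NH1 P1=NH2
Op 6: best P0=NH1 P1=NH2

Answer: P0:NH1 P1:NH2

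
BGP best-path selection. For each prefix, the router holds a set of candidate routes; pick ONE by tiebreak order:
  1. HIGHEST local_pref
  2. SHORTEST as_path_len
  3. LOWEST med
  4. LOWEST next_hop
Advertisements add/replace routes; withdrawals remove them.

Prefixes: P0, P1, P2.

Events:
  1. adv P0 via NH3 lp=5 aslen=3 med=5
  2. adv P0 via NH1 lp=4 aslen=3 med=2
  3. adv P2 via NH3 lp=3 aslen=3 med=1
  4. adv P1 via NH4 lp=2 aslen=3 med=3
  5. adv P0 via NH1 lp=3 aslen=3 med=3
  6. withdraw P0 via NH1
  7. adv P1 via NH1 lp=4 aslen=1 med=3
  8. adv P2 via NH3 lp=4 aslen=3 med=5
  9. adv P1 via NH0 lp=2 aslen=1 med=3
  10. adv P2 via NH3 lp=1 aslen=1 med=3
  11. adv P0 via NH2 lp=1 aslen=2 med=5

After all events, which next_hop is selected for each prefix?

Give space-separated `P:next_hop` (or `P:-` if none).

Op 1: best P0=NH3 P1=- P2=-
Op 2: best P0=NH3 P1=- P2=-
Op 3: best P0=NH3 P1=- P2=NH3
Op 4: best P0=NH3 P1=NH4 P2=NH3
Op 5: best P0=NH3 P1=NH4 P2=NH3
Op 6: best P0=NH3 P1=NH4 P2=NH3
Op 7: best P0=NH3 P1=NH1 P2=NH3
Op 8: best P0=NH3 P1=NH1 P2=NH3
Op 9: best P0=NH3 P1=NH1 P2=NH3
Op 10: best P0=NH3 P1=NH1 P2=NH3
Op 11: best P0=NH3 P1=NH1 P2=NH3

Answer: P0:NH3 P1:NH1 P2:NH3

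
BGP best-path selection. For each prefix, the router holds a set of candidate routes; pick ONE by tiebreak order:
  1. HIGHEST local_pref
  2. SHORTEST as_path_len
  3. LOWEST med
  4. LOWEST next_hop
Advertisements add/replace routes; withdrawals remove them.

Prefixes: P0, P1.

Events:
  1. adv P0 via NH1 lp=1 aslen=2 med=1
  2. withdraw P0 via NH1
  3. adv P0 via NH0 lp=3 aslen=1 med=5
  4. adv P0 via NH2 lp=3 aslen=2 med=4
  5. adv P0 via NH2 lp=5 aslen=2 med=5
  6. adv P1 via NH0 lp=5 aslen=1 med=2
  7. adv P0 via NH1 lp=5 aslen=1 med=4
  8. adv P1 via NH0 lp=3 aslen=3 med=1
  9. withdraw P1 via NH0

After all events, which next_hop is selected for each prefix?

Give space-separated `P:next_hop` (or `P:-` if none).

Answer: P0:NH1 P1:-

Derivation:
Op 1: best P0=NH1 P1=-
Op 2: best P0=- P1=-
Op 3: best P0=NH0 P1=-
Op 4: best P0=NH0 P1=-
Op 5: best P0=NH2 P1=-
Op 6: best P0=NH2 P1=NH0
Op 7: best P0=NH1 P1=NH0
Op 8: best P0=NH1 P1=NH0
Op 9: best P0=NH1 P1=-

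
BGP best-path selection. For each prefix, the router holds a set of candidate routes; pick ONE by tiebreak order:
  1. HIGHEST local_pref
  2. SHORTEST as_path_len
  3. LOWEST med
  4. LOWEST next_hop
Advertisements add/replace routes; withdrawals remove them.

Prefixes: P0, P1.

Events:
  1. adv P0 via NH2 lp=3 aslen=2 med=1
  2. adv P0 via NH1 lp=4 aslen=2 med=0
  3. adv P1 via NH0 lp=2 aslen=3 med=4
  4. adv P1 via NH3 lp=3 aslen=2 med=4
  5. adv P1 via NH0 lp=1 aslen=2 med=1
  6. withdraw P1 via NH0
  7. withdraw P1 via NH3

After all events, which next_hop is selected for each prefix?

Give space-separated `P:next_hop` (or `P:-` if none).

Answer: P0:NH1 P1:-

Derivation:
Op 1: best P0=NH2 P1=-
Op 2: best P0=NH1 P1=-
Op 3: best P0=NH1 P1=NH0
Op 4: best P0=NH1 P1=NH3
Op 5: best P0=NH1 P1=NH3
Op 6: best P0=NH1 P1=NH3
Op 7: best P0=NH1 P1=-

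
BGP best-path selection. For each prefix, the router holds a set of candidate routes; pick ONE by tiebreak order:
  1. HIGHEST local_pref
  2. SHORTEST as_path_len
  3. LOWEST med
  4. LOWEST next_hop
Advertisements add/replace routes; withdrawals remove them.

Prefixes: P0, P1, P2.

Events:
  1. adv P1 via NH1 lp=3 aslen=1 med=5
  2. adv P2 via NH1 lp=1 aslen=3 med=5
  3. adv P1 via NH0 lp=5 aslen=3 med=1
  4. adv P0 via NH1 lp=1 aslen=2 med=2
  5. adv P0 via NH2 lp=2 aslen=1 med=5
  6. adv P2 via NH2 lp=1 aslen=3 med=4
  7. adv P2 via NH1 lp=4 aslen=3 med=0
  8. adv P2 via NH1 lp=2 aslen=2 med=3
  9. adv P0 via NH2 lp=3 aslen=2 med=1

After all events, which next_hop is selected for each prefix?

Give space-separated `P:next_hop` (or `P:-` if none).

Op 1: best P0=- P1=NH1 P2=-
Op 2: best P0=- P1=NH1 P2=NH1
Op 3: best P0=- P1=NH0 P2=NH1
Op 4: best P0=NH1 P1=NH0 P2=NH1
Op 5: best P0=NH2 P1=NH0 P2=NH1
Op 6: best P0=NH2 P1=NH0 P2=NH2
Op 7: best P0=NH2 P1=NH0 P2=NH1
Op 8: best P0=NH2 P1=NH0 P2=NH1
Op 9: best P0=NH2 P1=NH0 P2=NH1

Answer: P0:NH2 P1:NH0 P2:NH1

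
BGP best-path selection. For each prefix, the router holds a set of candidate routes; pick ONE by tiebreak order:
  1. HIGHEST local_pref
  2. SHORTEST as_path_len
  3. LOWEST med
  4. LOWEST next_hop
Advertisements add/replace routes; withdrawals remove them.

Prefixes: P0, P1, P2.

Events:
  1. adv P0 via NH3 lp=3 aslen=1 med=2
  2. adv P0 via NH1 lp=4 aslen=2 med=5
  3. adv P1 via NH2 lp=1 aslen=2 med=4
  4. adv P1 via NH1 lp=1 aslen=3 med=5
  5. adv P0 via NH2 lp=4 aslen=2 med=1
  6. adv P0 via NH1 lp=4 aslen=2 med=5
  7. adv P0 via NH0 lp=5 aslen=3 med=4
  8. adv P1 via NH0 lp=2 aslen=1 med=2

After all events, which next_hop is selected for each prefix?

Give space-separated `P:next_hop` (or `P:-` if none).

Answer: P0:NH0 P1:NH0 P2:-

Derivation:
Op 1: best P0=NH3 P1=- P2=-
Op 2: best P0=NH1 P1=- P2=-
Op 3: best P0=NH1 P1=NH2 P2=-
Op 4: best P0=NH1 P1=NH2 P2=-
Op 5: best P0=NH2 P1=NH2 P2=-
Op 6: best P0=NH2 P1=NH2 P2=-
Op 7: best P0=NH0 P1=NH2 P2=-
Op 8: best P0=NH0 P1=NH0 P2=-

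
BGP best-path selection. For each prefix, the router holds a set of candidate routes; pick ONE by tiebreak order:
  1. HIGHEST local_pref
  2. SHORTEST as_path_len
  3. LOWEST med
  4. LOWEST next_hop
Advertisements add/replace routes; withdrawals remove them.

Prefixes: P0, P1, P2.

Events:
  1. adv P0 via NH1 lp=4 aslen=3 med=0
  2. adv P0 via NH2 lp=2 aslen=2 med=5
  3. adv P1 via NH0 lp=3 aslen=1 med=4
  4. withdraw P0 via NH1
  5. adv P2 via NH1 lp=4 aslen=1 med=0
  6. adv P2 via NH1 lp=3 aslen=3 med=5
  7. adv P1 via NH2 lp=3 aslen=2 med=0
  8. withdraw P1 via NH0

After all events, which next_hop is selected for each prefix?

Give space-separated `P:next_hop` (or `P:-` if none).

Op 1: best P0=NH1 P1=- P2=-
Op 2: best P0=NH1 P1=- P2=-
Op 3: best P0=NH1 P1=NH0 P2=-
Op 4: best P0=NH2 P1=NH0 P2=-
Op 5: best P0=NH2 P1=NH0 P2=NH1
Op 6: best P0=NH2 P1=NH0 P2=NH1
Op 7: best P0=NH2 P1=NH0 P2=NH1
Op 8: best P0=NH2 P1=NH2 P2=NH1

Answer: P0:NH2 P1:NH2 P2:NH1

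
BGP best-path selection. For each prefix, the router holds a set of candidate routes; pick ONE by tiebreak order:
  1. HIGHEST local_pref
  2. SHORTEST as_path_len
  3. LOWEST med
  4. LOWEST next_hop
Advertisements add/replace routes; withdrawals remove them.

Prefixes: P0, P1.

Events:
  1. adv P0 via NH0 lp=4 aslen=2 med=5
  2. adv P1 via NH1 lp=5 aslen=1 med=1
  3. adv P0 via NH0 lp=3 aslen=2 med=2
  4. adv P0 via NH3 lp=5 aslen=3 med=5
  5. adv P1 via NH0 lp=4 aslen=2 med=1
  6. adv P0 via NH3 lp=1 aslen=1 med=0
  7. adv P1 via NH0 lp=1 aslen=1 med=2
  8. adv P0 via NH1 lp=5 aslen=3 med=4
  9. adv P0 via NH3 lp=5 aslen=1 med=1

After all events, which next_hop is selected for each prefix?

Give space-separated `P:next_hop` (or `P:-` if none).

Op 1: best P0=NH0 P1=-
Op 2: best P0=NH0 P1=NH1
Op 3: best P0=NH0 P1=NH1
Op 4: best P0=NH3 P1=NH1
Op 5: best P0=NH3 P1=NH1
Op 6: best P0=NH0 P1=NH1
Op 7: best P0=NH0 P1=NH1
Op 8: best P0=NH1 P1=NH1
Op 9: best P0=NH3 P1=NH1

Answer: P0:NH3 P1:NH1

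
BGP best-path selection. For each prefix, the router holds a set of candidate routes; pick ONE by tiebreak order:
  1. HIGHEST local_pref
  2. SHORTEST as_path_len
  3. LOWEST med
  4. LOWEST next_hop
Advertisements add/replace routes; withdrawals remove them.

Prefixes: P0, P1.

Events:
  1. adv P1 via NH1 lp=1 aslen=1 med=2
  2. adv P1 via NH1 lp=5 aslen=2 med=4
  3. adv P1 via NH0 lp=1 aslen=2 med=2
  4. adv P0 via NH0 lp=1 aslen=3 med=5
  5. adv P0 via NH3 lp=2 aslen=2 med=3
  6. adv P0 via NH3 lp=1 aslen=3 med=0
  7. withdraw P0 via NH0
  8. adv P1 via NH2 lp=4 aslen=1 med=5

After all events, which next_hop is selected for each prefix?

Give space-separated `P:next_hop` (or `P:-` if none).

Op 1: best P0=- P1=NH1
Op 2: best P0=- P1=NH1
Op 3: best P0=- P1=NH1
Op 4: best P0=NH0 P1=NH1
Op 5: best P0=NH3 P1=NH1
Op 6: best P0=NH3 P1=NH1
Op 7: best P0=NH3 P1=NH1
Op 8: best P0=NH3 P1=NH1

Answer: P0:NH3 P1:NH1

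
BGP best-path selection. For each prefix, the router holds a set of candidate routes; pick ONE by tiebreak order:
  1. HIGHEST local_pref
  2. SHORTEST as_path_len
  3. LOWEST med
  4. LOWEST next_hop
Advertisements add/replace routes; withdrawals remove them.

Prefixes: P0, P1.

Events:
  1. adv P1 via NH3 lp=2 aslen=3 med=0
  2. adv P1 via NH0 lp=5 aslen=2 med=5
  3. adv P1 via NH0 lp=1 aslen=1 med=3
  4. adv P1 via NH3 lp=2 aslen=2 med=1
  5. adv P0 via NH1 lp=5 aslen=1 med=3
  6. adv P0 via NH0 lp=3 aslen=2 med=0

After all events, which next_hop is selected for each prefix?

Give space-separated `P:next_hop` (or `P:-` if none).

Op 1: best P0=- P1=NH3
Op 2: best P0=- P1=NH0
Op 3: best P0=- P1=NH3
Op 4: best P0=- P1=NH3
Op 5: best P0=NH1 P1=NH3
Op 6: best P0=NH1 P1=NH3

Answer: P0:NH1 P1:NH3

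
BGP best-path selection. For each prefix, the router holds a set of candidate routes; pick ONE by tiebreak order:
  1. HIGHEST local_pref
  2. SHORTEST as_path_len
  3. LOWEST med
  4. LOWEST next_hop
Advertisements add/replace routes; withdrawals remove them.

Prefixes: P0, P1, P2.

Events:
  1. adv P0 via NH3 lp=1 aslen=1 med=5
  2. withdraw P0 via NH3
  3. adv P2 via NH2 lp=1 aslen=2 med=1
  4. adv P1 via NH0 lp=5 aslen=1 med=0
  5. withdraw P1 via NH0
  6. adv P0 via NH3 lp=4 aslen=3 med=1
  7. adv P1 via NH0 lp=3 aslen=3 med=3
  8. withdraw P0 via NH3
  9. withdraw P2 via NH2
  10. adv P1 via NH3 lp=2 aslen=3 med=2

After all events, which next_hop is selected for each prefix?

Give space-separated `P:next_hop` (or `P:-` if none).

Op 1: best P0=NH3 P1=- P2=-
Op 2: best P0=- P1=- P2=-
Op 3: best P0=- P1=- P2=NH2
Op 4: best P0=- P1=NH0 P2=NH2
Op 5: best P0=- P1=- P2=NH2
Op 6: best P0=NH3 P1=- P2=NH2
Op 7: best P0=NH3 P1=NH0 P2=NH2
Op 8: best P0=- P1=NH0 P2=NH2
Op 9: best P0=- P1=NH0 P2=-
Op 10: best P0=- P1=NH0 P2=-

Answer: P0:- P1:NH0 P2:-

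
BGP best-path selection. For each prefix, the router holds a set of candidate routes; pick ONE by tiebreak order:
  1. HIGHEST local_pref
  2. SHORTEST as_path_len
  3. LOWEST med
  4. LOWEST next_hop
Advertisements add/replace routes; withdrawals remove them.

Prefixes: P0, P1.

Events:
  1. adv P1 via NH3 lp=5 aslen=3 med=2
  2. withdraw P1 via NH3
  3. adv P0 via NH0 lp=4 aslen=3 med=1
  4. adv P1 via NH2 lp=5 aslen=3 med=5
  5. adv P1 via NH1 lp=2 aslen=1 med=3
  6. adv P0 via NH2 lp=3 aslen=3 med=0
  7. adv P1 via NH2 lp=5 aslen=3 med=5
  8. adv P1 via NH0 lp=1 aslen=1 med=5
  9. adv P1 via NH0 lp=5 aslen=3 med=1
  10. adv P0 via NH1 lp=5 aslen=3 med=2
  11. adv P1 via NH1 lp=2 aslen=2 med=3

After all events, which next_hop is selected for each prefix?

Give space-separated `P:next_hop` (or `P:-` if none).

Op 1: best P0=- P1=NH3
Op 2: best P0=- P1=-
Op 3: best P0=NH0 P1=-
Op 4: best P0=NH0 P1=NH2
Op 5: best P0=NH0 P1=NH2
Op 6: best P0=NH0 P1=NH2
Op 7: best P0=NH0 P1=NH2
Op 8: best P0=NH0 P1=NH2
Op 9: best P0=NH0 P1=NH0
Op 10: best P0=NH1 P1=NH0
Op 11: best P0=NH1 P1=NH0

Answer: P0:NH1 P1:NH0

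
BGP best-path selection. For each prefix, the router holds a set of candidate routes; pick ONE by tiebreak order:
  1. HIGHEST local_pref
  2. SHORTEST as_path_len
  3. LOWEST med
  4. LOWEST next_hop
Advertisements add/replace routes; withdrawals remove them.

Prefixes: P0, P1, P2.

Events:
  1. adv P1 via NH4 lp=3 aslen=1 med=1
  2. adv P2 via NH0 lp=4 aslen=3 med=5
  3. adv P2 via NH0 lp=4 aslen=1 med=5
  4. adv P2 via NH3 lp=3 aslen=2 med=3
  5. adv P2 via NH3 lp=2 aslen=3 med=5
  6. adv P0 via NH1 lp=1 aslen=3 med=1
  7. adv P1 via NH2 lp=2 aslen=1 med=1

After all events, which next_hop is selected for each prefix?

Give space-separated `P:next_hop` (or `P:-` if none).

Answer: P0:NH1 P1:NH4 P2:NH0

Derivation:
Op 1: best P0=- P1=NH4 P2=-
Op 2: best P0=- P1=NH4 P2=NH0
Op 3: best P0=- P1=NH4 P2=NH0
Op 4: best P0=- P1=NH4 P2=NH0
Op 5: best P0=- P1=NH4 P2=NH0
Op 6: best P0=NH1 P1=NH4 P2=NH0
Op 7: best P0=NH1 P1=NH4 P2=NH0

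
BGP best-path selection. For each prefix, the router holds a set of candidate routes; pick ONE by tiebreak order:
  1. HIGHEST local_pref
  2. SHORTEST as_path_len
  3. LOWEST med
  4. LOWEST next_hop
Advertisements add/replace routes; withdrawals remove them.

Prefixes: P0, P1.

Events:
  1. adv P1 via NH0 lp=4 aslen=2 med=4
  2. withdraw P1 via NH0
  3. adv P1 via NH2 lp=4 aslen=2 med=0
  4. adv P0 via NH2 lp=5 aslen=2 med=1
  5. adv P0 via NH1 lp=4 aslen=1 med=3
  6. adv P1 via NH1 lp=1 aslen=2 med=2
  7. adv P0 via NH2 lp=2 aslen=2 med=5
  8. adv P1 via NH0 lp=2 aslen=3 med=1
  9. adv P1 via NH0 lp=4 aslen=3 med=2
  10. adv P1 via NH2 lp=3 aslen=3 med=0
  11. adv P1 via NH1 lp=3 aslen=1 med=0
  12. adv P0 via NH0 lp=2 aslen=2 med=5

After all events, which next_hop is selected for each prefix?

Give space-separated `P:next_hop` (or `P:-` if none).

Answer: P0:NH1 P1:NH0

Derivation:
Op 1: best P0=- P1=NH0
Op 2: best P0=- P1=-
Op 3: best P0=- P1=NH2
Op 4: best P0=NH2 P1=NH2
Op 5: best P0=NH2 P1=NH2
Op 6: best P0=NH2 P1=NH2
Op 7: best P0=NH1 P1=NH2
Op 8: best P0=NH1 P1=NH2
Op 9: best P0=NH1 P1=NH2
Op 10: best P0=NH1 P1=NH0
Op 11: best P0=NH1 P1=NH0
Op 12: best P0=NH1 P1=NH0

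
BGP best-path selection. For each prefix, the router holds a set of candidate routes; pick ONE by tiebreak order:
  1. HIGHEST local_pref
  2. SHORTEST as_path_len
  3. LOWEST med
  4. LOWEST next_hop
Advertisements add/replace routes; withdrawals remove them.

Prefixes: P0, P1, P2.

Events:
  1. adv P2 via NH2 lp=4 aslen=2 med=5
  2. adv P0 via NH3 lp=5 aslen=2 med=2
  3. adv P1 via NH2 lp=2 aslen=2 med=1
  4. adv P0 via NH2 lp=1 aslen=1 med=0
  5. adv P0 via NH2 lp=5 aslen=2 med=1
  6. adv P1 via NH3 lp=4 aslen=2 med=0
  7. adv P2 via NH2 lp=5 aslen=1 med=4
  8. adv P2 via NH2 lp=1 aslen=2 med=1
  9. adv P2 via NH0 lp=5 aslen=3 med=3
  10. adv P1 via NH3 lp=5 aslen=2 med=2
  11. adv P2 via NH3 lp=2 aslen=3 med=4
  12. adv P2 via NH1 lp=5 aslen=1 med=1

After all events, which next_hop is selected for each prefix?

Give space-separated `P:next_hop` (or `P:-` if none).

Answer: P0:NH2 P1:NH3 P2:NH1

Derivation:
Op 1: best P0=- P1=- P2=NH2
Op 2: best P0=NH3 P1=- P2=NH2
Op 3: best P0=NH3 P1=NH2 P2=NH2
Op 4: best P0=NH3 P1=NH2 P2=NH2
Op 5: best P0=NH2 P1=NH2 P2=NH2
Op 6: best P0=NH2 P1=NH3 P2=NH2
Op 7: best P0=NH2 P1=NH3 P2=NH2
Op 8: best P0=NH2 P1=NH3 P2=NH2
Op 9: best P0=NH2 P1=NH3 P2=NH0
Op 10: best P0=NH2 P1=NH3 P2=NH0
Op 11: best P0=NH2 P1=NH3 P2=NH0
Op 12: best P0=NH2 P1=NH3 P2=NH1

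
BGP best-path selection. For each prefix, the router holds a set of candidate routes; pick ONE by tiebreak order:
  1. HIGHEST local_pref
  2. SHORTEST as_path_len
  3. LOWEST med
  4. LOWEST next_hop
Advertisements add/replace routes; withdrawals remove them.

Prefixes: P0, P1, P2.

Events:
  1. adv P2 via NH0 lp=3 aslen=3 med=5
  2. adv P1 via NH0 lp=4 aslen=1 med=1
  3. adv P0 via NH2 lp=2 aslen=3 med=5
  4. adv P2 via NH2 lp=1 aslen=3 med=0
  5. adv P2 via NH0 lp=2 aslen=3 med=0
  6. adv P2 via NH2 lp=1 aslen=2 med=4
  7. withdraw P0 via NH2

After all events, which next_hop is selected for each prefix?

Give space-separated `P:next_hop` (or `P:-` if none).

Op 1: best P0=- P1=- P2=NH0
Op 2: best P0=- P1=NH0 P2=NH0
Op 3: best P0=NH2 P1=NH0 P2=NH0
Op 4: best P0=NH2 P1=NH0 P2=NH0
Op 5: best P0=NH2 P1=NH0 P2=NH0
Op 6: best P0=NH2 P1=NH0 P2=NH0
Op 7: best P0=- P1=NH0 P2=NH0

Answer: P0:- P1:NH0 P2:NH0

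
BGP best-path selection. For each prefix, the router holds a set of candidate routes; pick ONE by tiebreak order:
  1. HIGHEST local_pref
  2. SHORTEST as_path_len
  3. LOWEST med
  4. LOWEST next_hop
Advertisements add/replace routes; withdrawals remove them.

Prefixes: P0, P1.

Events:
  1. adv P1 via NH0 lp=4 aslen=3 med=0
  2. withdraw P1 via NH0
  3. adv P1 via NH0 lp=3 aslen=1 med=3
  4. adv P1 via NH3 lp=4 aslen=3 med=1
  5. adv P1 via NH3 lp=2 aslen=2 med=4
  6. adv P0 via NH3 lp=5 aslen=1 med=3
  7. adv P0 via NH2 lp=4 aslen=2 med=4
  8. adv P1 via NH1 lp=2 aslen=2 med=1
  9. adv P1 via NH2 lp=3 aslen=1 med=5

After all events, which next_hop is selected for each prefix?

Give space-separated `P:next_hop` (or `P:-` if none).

Answer: P0:NH3 P1:NH0

Derivation:
Op 1: best P0=- P1=NH0
Op 2: best P0=- P1=-
Op 3: best P0=- P1=NH0
Op 4: best P0=- P1=NH3
Op 5: best P0=- P1=NH0
Op 6: best P0=NH3 P1=NH0
Op 7: best P0=NH3 P1=NH0
Op 8: best P0=NH3 P1=NH0
Op 9: best P0=NH3 P1=NH0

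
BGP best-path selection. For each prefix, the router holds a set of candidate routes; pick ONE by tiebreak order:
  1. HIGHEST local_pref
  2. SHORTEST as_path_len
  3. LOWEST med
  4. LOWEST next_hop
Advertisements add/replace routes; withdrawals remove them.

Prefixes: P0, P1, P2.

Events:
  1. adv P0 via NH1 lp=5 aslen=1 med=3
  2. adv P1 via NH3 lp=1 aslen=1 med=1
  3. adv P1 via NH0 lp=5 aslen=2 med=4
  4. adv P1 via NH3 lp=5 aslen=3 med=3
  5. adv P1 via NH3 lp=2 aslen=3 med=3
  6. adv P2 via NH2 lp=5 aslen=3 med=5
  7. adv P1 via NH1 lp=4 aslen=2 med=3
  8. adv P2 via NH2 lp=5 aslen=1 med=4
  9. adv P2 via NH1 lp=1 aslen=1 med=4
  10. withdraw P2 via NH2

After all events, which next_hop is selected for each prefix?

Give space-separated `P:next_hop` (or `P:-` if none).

Op 1: best P0=NH1 P1=- P2=-
Op 2: best P0=NH1 P1=NH3 P2=-
Op 3: best P0=NH1 P1=NH0 P2=-
Op 4: best P0=NH1 P1=NH0 P2=-
Op 5: best P0=NH1 P1=NH0 P2=-
Op 6: best P0=NH1 P1=NH0 P2=NH2
Op 7: best P0=NH1 P1=NH0 P2=NH2
Op 8: best P0=NH1 P1=NH0 P2=NH2
Op 9: best P0=NH1 P1=NH0 P2=NH2
Op 10: best P0=NH1 P1=NH0 P2=NH1

Answer: P0:NH1 P1:NH0 P2:NH1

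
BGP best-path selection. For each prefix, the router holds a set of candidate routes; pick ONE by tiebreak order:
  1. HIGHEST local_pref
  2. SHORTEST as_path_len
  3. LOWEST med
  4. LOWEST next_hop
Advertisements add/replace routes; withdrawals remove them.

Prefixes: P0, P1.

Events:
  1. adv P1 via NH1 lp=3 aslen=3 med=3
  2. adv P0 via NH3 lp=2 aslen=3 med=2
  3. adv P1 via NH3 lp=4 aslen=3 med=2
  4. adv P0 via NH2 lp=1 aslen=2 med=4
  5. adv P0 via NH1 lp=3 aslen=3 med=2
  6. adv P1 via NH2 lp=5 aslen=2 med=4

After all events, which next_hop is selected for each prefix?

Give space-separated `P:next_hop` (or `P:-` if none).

Op 1: best P0=- P1=NH1
Op 2: best P0=NH3 P1=NH1
Op 3: best P0=NH3 P1=NH3
Op 4: best P0=NH3 P1=NH3
Op 5: best P0=NH1 P1=NH3
Op 6: best P0=NH1 P1=NH2

Answer: P0:NH1 P1:NH2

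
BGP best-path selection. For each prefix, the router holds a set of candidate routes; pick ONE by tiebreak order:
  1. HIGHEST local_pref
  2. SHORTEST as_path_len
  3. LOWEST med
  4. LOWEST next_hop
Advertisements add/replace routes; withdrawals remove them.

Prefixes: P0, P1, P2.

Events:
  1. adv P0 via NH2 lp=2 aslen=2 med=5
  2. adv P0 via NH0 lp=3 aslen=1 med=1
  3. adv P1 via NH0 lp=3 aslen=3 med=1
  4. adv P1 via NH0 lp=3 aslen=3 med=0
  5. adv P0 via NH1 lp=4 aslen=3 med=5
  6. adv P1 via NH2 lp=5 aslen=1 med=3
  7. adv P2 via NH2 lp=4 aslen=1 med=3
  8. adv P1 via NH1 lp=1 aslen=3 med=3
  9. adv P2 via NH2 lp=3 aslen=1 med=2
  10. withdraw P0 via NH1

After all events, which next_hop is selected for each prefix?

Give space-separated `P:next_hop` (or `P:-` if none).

Op 1: best P0=NH2 P1=- P2=-
Op 2: best P0=NH0 P1=- P2=-
Op 3: best P0=NH0 P1=NH0 P2=-
Op 4: best P0=NH0 P1=NH0 P2=-
Op 5: best P0=NH1 P1=NH0 P2=-
Op 6: best P0=NH1 P1=NH2 P2=-
Op 7: best P0=NH1 P1=NH2 P2=NH2
Op 8: best P0=NH1 P1=NH2 P2=NH2
Op 9: best P0=NH1 P1=NH2 P2=NH2
Op 10: best P0=NH0 P1=NH2 P2=NH2

Answer: P0:NH0 P1:NH2 P2:NH2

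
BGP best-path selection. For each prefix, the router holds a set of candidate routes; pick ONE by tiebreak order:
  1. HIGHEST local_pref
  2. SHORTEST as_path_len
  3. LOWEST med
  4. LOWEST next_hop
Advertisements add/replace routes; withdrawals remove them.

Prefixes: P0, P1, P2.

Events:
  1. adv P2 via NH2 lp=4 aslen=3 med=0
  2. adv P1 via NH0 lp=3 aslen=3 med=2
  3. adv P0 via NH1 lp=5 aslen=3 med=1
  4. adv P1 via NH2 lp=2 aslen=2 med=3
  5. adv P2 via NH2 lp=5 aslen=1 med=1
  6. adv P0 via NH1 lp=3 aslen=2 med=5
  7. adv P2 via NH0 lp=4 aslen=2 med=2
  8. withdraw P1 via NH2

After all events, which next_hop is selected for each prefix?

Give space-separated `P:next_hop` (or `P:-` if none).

Op 1: best P0=- P1=- P2=NH2
Op 2: best P0=- P1=NH0 P2=NH2
Op 3: best P0=NH1 P1=NH0 P2=NH2
Op 4: best P0=NH1 P1=NH0 P2=NH2
Op 5: best P0=NH1 P1=NH0 P2=NH2
Op 6: best P0=NH1 P1=NH0 P2=NH2
Op 7: best P0=NH1 P1=NH0 P2=NH2
Op 8: best P0=NH1 P1=NH0 P2=NH2

Answer: P0:NH1 P1:NH0 P2:NH2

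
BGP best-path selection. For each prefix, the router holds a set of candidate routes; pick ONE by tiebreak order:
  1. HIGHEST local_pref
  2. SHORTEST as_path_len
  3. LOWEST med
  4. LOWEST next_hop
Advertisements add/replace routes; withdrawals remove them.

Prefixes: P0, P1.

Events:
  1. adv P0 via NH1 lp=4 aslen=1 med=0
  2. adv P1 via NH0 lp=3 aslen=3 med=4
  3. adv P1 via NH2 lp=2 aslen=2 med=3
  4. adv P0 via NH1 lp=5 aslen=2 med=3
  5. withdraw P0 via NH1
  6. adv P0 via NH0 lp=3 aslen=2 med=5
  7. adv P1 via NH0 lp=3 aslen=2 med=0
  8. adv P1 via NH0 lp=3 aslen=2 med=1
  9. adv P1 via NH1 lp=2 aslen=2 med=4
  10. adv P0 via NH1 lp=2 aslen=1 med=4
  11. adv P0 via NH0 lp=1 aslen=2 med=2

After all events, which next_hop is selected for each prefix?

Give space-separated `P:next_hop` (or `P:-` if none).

Op 1: best P0=NH1 P1=-
Op 2: best P0=NH1 P1=NH0
Op 3: best P0=NH1 P1=NH0
Op 4: best P0=NH1 P1=NH0
Op 5: best P0=- P1=NH0
Op 6: best P0=NH0 P1=NH0
Op 7: best P0=NH0 P1=NH0
Op 8: best P0=NH0 P1=NH0
Op 9: best P0=NH0 P1=NH0
Op 10: best P0=NH0 P1=NH0
Op 11: best P0=NH1 P1=NH0

Answer: P0:NH1 P1:NH0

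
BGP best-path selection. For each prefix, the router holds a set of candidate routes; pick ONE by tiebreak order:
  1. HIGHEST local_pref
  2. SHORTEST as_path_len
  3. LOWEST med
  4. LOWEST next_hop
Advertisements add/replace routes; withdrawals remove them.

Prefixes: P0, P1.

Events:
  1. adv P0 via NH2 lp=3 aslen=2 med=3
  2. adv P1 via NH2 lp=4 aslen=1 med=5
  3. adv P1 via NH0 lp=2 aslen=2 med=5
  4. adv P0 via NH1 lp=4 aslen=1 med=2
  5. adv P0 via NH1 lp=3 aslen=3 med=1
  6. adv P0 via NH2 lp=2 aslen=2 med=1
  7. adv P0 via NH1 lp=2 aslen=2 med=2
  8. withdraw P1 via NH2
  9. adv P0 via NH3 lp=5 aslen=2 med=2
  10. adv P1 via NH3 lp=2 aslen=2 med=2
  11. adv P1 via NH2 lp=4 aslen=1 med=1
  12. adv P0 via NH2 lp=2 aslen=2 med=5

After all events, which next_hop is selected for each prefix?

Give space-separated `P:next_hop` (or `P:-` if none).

Answer: P0:NH3 P1:NH2

Derivation:
Op 1: best P0=NH2 P1=-
Op 2: best P0=NH2 P1=NH2
Op 3: best P0=NH2 P1=NH2
Op 4: best P0=NH1 P1=NH2
Op 5: best P0=NH2 P1=NH2
Op 6: best P0=NH1 P1=NH2
Op 7: best P0=NH2 P1=NH2
Op 8: best P0=NH2 P1=NH0
Op 9: best P0=NH3 P1=NH0
Op 10: best P0=NH3 P1=NH3
Op 11: best P0=NH3 P1=NH2
Op 12: best P0=NH3 P1=NH2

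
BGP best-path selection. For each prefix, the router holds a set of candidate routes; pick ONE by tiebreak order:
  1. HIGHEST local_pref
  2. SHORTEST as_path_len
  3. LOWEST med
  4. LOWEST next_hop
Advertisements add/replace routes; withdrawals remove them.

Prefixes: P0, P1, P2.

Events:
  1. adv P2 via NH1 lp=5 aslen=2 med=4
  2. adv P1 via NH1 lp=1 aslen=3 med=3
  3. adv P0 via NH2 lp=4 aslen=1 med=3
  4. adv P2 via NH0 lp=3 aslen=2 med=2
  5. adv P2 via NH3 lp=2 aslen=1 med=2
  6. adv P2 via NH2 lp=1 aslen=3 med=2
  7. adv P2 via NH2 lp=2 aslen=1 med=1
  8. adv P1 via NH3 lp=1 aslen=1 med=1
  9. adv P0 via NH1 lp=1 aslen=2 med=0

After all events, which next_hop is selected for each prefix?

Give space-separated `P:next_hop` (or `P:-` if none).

Op 1: best P0=- P1=- P2=NH1
Op 2: best P0=- P1=NH1 P2=NH1
Op 3: best P0=NH2 P1=NH1 P2=NH1
Op 4: best P0=NH2 P1=NH1 P2=NH1
Op 5: best P0=NH2 P1=NH1 P2=NH1
Op 6: best P0=NH2 P1=NH1 P2=NH1
Op 7: best P0=NH2 P1=NH1 P2=NH1
Op 8: best P0=NH2 P1=NH3 P2=NH1
Op 9: best P0=NH2 P1=NH3 P2=NH1

Answer: P0:NH2 P1:NH3 P2:NH1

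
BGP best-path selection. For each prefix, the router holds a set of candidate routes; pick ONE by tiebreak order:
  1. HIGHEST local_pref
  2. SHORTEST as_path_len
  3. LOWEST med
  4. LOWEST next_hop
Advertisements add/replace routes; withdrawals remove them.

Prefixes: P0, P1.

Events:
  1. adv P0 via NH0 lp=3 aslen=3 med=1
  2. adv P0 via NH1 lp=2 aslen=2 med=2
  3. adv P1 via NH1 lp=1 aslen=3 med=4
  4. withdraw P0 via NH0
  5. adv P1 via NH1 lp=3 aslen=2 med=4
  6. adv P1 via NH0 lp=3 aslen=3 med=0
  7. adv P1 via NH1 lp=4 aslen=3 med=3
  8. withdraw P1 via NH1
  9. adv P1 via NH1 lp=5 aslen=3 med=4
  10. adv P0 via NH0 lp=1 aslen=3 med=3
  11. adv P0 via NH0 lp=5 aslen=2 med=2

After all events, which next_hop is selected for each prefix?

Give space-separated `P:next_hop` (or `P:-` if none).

Answer: P0:NH0 P1:NH1

Derivation:
Op 1: best P0=NH0 P1=-
Op 2: best P0=NH0 P1=-
Op 3: best P0=NH0 P1=NH1
Op 4: best P0=NH1 P1=NH1
Op 5: best P0=NH1 P1=NH1
Op 6: best P0=NH1 P1=NH1
Op 7: best P0=NH1 P1=NH1
Op 8: best P0=NH1 P1=NH0
Op 9: best P0=NH1 P1=NH1
Op 10: best P0=NH1 P1=NH1
Op 11: best P0=NH0 P1=NH1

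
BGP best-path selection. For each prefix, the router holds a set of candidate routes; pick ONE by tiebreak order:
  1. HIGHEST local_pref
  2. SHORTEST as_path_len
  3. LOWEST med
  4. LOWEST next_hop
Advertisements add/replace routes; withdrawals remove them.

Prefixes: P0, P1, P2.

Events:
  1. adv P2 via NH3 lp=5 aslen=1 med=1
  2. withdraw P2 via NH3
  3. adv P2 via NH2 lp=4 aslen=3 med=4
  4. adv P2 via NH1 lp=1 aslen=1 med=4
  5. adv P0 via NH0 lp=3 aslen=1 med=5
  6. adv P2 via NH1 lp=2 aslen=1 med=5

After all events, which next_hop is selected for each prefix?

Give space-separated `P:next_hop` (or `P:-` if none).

Answer: P0:NH0 P1:- P2:NH2

Derivation:
Op 1: best P0=- P1=- P2=NH3
Op 2: best P0=- P1=- P2=-
Op 3: best P0=- P1=- P2=NH2
Op 4: best P0=- P1=- P2=NH2
Op 5: best P0=NH0 P1=- P2=NH2
Op 6: best P0=NH0 P1=- P2=NH2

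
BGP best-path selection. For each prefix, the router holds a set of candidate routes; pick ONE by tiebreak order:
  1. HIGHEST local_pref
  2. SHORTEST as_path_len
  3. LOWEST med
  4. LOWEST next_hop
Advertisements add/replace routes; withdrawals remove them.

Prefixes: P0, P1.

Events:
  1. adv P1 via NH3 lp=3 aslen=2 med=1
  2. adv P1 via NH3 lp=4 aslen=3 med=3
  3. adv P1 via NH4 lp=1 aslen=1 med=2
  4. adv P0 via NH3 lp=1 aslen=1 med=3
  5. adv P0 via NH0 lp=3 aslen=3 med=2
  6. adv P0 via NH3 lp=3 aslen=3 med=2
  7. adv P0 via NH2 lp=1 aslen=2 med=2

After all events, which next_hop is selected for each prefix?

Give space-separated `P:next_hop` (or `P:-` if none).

Answer: P0:NH0 P1:NH3

Derivation:
Op 1: best P0=- P1=NH3
Op 2: best P0=- P1=NH3
Op 3: best P0=- P1=NH3
Op 4: best P0=NH3 P1=NH3
Op 5: best P0=NH0 P1=NH3
Op 6: best P0=NH0 P1=NH3
Op 7: best P0=NH0 P1=NH3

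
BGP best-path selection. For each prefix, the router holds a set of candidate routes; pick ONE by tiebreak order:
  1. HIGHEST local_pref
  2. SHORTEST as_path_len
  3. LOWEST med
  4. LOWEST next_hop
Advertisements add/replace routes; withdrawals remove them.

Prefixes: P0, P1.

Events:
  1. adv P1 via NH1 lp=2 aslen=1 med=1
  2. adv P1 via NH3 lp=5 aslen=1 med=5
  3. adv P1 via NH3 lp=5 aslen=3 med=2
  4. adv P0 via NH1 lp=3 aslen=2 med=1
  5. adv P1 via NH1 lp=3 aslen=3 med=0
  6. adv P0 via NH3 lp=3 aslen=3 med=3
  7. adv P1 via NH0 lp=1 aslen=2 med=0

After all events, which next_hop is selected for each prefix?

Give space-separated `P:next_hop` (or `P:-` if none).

Answer: P0:NH1 P1:NH3

Derivation:
Op 1: best P0=- P1=NH1
Op 2: best P0=- P1=NH3
Op 3: best P0=- P1=NH3
Op 4: best P0=NH1 P1=NH3
Op 5: best P0=NH1 P1=NH3
Op 6: best P0=NH1 P1=NH3
Op 7: best P0=NH1 P1=NH3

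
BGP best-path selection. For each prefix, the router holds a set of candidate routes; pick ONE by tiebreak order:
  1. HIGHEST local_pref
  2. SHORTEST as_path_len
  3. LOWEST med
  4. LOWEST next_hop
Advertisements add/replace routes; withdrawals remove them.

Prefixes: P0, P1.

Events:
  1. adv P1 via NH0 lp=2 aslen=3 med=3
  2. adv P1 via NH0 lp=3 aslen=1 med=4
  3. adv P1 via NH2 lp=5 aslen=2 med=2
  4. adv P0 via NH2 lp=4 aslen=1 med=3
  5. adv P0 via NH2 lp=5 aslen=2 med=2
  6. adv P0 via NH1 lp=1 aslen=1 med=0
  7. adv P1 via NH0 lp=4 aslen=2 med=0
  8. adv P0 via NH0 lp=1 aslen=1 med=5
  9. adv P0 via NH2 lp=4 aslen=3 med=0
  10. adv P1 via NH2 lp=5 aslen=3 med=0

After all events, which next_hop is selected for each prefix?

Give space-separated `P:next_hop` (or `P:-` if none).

Op 1: best P0=- P1=NH0
Op 2: best P0=- P1=NH0
Op 3: best P0=- P1=NH2
Op 4: best P0=NH2 P1=NH2
Op 5: best P0=NH2 P1=NH2
Op 6: best P0=NH2 P1=NH2
Op 7: best P0=NH2 P1=NH2
Op 8: best P0=NH2 P1=NH2
Op 9: best P0=NH2 P1=NH2
Op 10: best P0=NH2 P1=NH2

Answer: P0:NH2 P1:NH2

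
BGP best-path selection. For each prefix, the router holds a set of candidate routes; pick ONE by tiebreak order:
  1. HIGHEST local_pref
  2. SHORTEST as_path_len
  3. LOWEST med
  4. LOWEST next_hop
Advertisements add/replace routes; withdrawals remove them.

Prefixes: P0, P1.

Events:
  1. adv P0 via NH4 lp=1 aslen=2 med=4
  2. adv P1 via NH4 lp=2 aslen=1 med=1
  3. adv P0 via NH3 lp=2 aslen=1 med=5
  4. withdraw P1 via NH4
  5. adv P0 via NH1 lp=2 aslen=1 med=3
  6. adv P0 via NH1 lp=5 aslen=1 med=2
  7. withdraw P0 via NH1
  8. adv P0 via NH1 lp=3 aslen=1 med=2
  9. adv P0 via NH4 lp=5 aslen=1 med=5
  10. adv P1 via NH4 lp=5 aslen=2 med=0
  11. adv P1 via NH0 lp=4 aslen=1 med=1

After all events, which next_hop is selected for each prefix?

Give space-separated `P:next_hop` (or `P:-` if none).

Op 1: best P0=NH4 P1=-
Op 2: best P0=NH4 P1=NH4
Op 3: best P0=NH3 P1=NH4
Op 4: best P0=NH3 P1=-
Op 5: best P0=NH1 P1=-
Op 6: best P0=NH1 P1=-
Op 7: best P0=NH3 P1=-
Op 8: best P0=NH1 P1=-
Op 9: best P0=NH4 P1=-
Op 10: best P0=NH4 P1=NH4
Op 11: best P0=NH4 P1=NH4

Answer: P0:NH4 P1:NH4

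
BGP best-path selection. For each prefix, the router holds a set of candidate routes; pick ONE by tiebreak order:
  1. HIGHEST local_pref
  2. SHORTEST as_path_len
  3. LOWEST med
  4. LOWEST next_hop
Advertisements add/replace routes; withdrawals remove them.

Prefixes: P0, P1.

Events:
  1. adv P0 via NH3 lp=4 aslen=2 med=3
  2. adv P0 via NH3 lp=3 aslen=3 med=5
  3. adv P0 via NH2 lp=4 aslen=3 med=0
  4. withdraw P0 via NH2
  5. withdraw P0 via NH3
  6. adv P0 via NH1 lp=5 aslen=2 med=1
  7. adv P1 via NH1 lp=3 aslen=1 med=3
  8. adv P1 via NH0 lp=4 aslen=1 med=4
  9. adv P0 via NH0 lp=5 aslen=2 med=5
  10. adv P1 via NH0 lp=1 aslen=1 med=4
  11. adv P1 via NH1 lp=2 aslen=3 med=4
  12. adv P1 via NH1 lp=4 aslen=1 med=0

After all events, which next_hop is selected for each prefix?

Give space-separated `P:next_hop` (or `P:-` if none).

Op 1: best P0=NH3 P1=-
Op 2: best P0=NH3 P1=-
Op 3: best P0=NH2 P1=-
Op 4: best P0=NH3 P1=-
Op 5: best P0=- P1=-
Op 6: best P0=NH1 P1=-
Op 7: best P0=NH1 P1=NH1
Op 8: best P0=NH1 P1=NH0
Op 9: best P0=NH1 P1=NH0
Op 10: best P0=NH1 P1=NH1
Op 11: best P0=NH1 P1=NH1
Op 12: best P0=NH1 P1=NH1

Answer: P0:NH1 P1:NH1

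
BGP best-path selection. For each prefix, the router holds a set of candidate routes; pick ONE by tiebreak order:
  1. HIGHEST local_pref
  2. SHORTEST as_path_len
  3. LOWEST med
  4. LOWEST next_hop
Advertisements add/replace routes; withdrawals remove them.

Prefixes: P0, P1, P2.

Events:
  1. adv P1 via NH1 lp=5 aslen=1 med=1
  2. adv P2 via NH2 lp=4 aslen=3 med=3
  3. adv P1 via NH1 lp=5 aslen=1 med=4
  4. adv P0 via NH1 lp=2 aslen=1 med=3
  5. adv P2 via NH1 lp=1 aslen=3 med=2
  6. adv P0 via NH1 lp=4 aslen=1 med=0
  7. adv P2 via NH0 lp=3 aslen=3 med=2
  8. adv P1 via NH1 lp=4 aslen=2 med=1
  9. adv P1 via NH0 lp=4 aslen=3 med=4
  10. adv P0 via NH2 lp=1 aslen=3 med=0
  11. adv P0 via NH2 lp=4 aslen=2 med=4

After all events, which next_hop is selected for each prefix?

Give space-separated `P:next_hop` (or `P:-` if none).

Answer: P0:NH1 P1:NH1 P2:NH2

Derivation:
Op 1: best P0=- P1=NH1 P2=-
Op 2: best P0=- P1=NH1 P2=NH2
Op 3: best P0=- P1=NH1 P2=NH2
Op 4: best P0=NH1 P1=NH1 P2=NH2
Op 5: best P0=NH1 P1=NH1 P2=NH2
Op 6: best P0=NH1 P1=NH1 P2=NH2
Op 7: best P0=NH1 P1=NH1 P2=NH2
Op 8: best P0=NH1 P1=NH1 P2=NH2
Op 9: best P0=NH1 P1=NH1 P2=NH2
Op 10: best P0=NH1 P1=NH1 P2=NH2
Op 11: best P0=NH1 P1=NH1 P2=NH2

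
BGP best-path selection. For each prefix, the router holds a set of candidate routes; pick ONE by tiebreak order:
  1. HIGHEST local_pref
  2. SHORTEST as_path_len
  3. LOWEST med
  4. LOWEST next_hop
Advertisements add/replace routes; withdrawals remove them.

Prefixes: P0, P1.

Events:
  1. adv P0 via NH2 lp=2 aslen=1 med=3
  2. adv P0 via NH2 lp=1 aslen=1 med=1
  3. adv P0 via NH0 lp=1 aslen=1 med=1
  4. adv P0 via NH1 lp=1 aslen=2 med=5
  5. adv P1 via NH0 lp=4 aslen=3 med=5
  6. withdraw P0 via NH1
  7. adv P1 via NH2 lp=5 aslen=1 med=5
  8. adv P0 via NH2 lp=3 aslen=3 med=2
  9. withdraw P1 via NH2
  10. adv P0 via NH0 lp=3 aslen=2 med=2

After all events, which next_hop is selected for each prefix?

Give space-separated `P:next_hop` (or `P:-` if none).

Op 1: best P0=NH2 P1=-
Op 2: best P0=NH2 P1=-
Op 3: best P0=NH0 P1=-
Op 4: best P0=NH0 P1=-
Op 5: best P0=NH0 P1=NH0
Op 6: best P0=NH0 P1=NH0
Op 7: best P0=NH0 P1=NH2
Op 8: best P0=NH2 P1=NH2
Op 9: best P0=NH2 P1=NH0
Op 10: best P0=NH0 P1=NH0

Answer: P0:NH0 P1:NH0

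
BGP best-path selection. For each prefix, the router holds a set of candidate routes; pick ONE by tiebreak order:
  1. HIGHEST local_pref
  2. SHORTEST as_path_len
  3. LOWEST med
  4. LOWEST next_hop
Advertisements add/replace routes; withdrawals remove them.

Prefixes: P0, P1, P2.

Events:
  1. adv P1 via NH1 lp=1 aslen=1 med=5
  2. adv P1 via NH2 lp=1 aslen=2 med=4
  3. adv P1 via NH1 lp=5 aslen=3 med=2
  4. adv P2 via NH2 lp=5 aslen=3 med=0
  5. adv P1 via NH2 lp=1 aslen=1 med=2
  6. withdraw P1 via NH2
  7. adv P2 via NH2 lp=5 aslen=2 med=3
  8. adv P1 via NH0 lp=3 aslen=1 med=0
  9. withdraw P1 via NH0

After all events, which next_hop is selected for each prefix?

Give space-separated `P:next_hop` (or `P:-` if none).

Answer: P0:- P1:NH1 P2:NH2

Derivation:
Op 1: best P0=- P1=NH1 P2=-
Op 2: best P0=- P1=NH1 P2=-
Op 3: best P0=- P1=NH1 P2=-
Op 4: best P0=- P1=NH1 P2=NH2
Op 5: best P0=- P1=NH1 P2=NH2
Op 6: best P0=- P1=NH1 P2=NH2
Op 7: best P0=- P1=NH1 P2=NH2
Op 8: best P0=- P1=NH1 P2=NH2
Op 9: best P0=- P1=NH1 P2=NH2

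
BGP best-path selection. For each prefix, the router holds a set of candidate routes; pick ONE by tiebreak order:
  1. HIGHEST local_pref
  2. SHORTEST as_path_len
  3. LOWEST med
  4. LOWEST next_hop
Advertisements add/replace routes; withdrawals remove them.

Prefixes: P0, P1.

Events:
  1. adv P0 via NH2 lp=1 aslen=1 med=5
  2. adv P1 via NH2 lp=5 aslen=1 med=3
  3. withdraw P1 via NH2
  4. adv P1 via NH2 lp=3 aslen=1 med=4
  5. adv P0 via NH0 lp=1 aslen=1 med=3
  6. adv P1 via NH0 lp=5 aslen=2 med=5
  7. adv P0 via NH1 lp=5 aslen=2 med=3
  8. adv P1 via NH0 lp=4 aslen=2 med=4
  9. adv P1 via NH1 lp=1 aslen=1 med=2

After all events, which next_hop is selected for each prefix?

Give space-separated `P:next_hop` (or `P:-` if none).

Op 1: best P0=NH2 P1=-
Op 2: best P0=NH2 P1=NH2
Op 3: best P0=NH2 P1=-
Op 4: best P0=NH2 P1=NH2
Op 5: best P0=NH0 P1=NH2
Op 6: best P0=NH0 P1=NH0
Op 7: best P0=NH1 P1=NH0
Op 8: best P0=NH1 P1=NH0
Op 9: best P0=NH1 P1=NH0

Answer: P0:NH1 P1:NH0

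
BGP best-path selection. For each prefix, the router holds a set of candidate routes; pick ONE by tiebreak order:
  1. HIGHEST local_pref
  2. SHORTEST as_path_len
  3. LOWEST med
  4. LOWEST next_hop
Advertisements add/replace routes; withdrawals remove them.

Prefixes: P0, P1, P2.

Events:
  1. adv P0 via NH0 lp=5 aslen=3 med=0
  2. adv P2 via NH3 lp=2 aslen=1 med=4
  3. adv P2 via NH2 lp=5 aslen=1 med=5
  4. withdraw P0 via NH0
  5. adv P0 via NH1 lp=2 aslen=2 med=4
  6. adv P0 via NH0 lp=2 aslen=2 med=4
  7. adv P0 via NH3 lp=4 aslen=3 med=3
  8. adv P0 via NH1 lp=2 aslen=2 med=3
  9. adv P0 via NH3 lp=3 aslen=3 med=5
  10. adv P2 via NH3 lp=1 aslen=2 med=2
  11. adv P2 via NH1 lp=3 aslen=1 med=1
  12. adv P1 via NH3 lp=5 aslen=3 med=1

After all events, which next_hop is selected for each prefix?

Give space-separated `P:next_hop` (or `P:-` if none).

Answer: P0:NH3 P1:NH3 P2:NH2

Derivation:
Op 1: best P0=NH0 P1=- P2=-
Op 2: best P0=NH0 P1=- P2=NH3
Op 3: best P0=NH0 P1=- P2=NH2
Op 4: best P0=- P1=- P2=NH2
Op 5: best P0=NH1 P1=- P2=NH2
Op 6: best P0=NH0 P1=- P2=NH2
Op 7: best P0=NH3 P1=- P2=NH2
Op 8: best P0=NH3 P1=- P2=NH2
Op 9: best P0=NH3 P1=- P2=NH2
Op 10: best P0=NH3 P1=- P2=NH2
Op 11: best P0=NH3 P1=- P2=NH2
Op 12: best P0=NH3 P1=NH3 P2=NH2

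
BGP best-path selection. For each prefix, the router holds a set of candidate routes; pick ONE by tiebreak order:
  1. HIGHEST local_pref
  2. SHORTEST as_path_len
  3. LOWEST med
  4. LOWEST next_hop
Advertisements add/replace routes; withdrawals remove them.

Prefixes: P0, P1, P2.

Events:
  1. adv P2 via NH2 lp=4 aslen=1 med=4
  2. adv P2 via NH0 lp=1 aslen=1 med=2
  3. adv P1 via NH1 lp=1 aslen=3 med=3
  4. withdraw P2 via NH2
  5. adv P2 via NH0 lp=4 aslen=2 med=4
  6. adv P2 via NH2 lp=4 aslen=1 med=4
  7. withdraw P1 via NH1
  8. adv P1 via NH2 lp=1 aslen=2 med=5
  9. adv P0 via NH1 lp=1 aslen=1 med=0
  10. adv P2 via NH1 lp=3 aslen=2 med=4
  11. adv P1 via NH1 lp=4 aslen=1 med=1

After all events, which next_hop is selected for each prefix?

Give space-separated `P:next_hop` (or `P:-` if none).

Answer: P0:NH1 P1:NH1 P2:NH2

Derivation:
Op 1: best P0=- P1=- P2=NH2
Op 2: best P0=- P1=- P2=NH2
Op 3: best P0=- P1=NH1 P2=NH2
Op 4: best P0=- P1=NH1 P2=NH0
Op 5: best P0=- P1=NH1 P2=NH0
Op 6: best P0=- P1=NH1 P2=NH2
Op 7: best P0=- P1=- P2=NH2
Op 8: best P0=- P1=NH2 P2=NH2
Op 9: best P0=NH1 P1=NH2 P2=NH2
Op 10: best P0=NH1 P1=NH2 P2=NH2
Op 11: best P0=NH1 P1=NH1 P2=NH2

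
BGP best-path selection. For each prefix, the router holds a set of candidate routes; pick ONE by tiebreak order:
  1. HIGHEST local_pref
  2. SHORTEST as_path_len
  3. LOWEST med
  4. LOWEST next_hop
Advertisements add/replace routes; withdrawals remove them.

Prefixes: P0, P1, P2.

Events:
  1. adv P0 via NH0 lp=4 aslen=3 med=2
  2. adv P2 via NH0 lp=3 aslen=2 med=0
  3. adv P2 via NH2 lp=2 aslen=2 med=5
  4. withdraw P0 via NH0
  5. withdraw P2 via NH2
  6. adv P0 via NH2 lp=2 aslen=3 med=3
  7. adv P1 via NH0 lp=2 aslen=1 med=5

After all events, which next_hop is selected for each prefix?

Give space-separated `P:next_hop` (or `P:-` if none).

Answer: P0:NH2 P1:NH0 P2:NH0

Derivation:
Op 1: best P0=NH0 P1=- P2=-
Op 2: best P0=NH0 P1=- P2=NH0
Op 3: best P0=NH0 P1=- P2=NH0
Op 4: best P0=- P1=- P2=NH0
Op 5: best P0=- P1=- P2=NH0
Op 6: best P0=NH2 P1=- P2=NH0
Op 7: best P0=NH2 P1=NH0 P2=NH0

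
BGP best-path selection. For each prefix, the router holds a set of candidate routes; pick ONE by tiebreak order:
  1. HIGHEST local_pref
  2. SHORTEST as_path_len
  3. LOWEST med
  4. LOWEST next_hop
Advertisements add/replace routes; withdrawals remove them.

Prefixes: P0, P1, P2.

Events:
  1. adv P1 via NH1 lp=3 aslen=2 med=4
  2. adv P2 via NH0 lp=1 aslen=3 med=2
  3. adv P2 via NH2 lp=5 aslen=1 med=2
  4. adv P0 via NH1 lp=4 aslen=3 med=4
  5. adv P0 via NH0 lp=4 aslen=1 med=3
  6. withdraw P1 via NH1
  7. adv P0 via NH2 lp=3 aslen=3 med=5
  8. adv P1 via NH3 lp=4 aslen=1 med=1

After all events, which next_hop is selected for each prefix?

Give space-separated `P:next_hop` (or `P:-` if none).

Answer: P0:NH0 P1:NH3 P2:NH2

Derivation:
Op 1: best P0=- P1=NH1 P2=-
Op 2: best P0=- P1=NH1 P2=NH0
Op 3: best P0=- P1=NH1 P2=NH2
Op 4: best P0=NH1 P1=NH1 P2=NH2
Op 5: best P0=NH0 P1=NH1 P2=NH2
Op 6: best P0=NH0 P1=- P2=NH2
Op 7: best P0=NH0 P1=- P2=NH2
Op 8: best P0=NH0 P1=NH3 P2=NH2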